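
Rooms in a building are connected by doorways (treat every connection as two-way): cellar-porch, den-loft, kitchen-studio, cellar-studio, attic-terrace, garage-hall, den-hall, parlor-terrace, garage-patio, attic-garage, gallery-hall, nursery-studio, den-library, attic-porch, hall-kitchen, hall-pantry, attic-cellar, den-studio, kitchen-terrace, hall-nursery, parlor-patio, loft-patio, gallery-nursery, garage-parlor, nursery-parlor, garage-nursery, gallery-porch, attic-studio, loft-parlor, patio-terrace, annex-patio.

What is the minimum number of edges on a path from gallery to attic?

Level 0: gallery
Level 1: hall, nursery, porch
Level 2: attic, cellar, den, garage, kitchen, pantry, parlor, studio
Level 3: library, loft, patio, terrace
Level 4: annex
attic first appears at level 2.

2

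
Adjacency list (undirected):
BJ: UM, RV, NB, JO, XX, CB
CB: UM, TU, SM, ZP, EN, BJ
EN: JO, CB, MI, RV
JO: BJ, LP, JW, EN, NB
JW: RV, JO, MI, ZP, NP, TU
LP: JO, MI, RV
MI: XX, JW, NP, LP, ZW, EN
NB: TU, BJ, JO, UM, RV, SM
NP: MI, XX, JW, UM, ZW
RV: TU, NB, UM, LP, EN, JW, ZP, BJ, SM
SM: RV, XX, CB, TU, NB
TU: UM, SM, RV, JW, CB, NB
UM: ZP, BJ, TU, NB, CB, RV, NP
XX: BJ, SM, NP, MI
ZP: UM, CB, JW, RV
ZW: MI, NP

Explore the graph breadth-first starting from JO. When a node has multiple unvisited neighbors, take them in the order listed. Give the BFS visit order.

JO, BJ, LP, JW, EN, NB, UM, RV, XX, CB, MI, ZP, NP, TU, SM, ZW

Visit JO; enqueue BJ, LP, JW, EN, NB → queue [BJ, LP, JW, EN, NB]
Visit BJ; enqueue UM, RV, XX, CB → queue [LP, JW, EN, NB, UM, RV, XX, CB]
Visit LP; enqueue MI → queue [JW, EN, NB, UM, RV, XX, CB, MI]
Visit JW; enqueue ZP, NP, TU → queue [EN, NB, UM, RV, XX, CB, MI, ZP, NP, TU]
Visit EN → queue [NB, UM, RV, XX, CB, MI, ZP, NP, TU]
Visit NB; enqueue SM → queue [UM, RV, XX, CB, MI, ZP, NP, TU, SM]
Visit UM → queue [RV, XX, CB, MI, ZP, NP, TU, SM]
Visit RV → queue [XX, CB, MI, ZP, NP, TU, SM]
Visit XX → queue [CB, MI, ZP, NP, TU, SM]
Visit CB → queue [MI, ZP, NP, TU, SM]
Visit MI; enqueue ZW → queue [ZP, NP, TU, SM, ZW]
Visit ZP → queue [NP, TU, SM, ZW]
Visit NP → queue [TU, SM, ZW]
Visit TU → queue [SM, ZW]
Visit SM → queue [ZW]
Visit ZW → queue []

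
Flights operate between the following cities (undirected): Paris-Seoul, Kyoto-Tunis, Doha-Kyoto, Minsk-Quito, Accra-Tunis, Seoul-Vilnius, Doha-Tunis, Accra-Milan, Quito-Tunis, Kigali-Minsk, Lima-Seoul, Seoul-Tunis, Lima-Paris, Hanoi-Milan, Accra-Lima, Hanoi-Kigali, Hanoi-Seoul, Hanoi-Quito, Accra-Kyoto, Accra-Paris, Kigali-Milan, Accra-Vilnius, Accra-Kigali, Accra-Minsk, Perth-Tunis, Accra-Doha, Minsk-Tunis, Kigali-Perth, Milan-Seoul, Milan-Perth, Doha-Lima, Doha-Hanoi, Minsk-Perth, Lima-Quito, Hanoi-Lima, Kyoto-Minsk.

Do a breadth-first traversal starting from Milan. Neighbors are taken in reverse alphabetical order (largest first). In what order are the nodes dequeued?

Visit Milan; enqueue Seoul, Perth, Kigali, Hanoi, Accra → queue [Seoul, Perth, Kigali, Hanoi, Accra]
Visit Seoul; enqueue Vilnius, Tunis, Paris, Lima → queue [Perth, Kigali, Hanoi, Accra, Vilnius, Tunis, Paris, Lima]
Visit Perth; enqueue Minsk → queue [Kigali, Hanoi, Accra, Vilnius, Tunis, Paris, Lima, Minsk]
Visit Kigali → queue [Hanoi, Accra, Vilnius, Tunis, Paris, Lima, Minsk]
Visit Hanoi; enqueue Quito, Doha → queue [Accra, Vilnius, Tunis, Paris, Lima, Minsk, Quito, Doha]
Visit Accra; enqueue Kyoto → queue [Vilnius, Tunis, Paris, Lima, Minsk, Quito, Doha, Kyoto]
Visit Vilnius → queue [Tunis, Paris, Lima, Minsk, Quito, Doha, Kyoto]
Visit Tunis → queue [Paris, Lima, Minsk, Quito, Doha, Kyoto]
Visit Paris → queue [Lima, Minsk, Quito, Doha, Kyoto]
Visit Lima → queue [Minsk, Quito, Doha, Kyoto]
Visit Minsk → queue [Quito, Doha, Kyoto]
Visit Quito → queue [Doha, Kyoto]
Visit Doha → queue [Kyoto]
Visit Kyoto → queue []

Milan → Seoul → Perth → Kigali → Hanoi → Accra → Vilnius → Tunis → Paris → Lima → Minsk → Quito → Doha → Kyoto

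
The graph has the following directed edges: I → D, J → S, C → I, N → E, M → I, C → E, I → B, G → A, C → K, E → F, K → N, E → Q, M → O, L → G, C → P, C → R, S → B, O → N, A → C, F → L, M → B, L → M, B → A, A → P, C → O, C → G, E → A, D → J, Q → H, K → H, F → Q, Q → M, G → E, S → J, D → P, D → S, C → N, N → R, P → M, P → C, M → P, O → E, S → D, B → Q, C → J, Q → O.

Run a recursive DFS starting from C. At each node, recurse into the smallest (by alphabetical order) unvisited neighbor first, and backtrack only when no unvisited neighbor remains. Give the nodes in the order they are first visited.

C, E, A, P, M, B, Q, H, O, N, R, I, D, J, S, F, L, G, K

Visit C
C → E
E → A
A → P
P → M
M → B
B → Q
Q → H
Q → O
O → N
N → R
M → I
I → D
D → J
J → S
E → F
F → L
L → G
C → K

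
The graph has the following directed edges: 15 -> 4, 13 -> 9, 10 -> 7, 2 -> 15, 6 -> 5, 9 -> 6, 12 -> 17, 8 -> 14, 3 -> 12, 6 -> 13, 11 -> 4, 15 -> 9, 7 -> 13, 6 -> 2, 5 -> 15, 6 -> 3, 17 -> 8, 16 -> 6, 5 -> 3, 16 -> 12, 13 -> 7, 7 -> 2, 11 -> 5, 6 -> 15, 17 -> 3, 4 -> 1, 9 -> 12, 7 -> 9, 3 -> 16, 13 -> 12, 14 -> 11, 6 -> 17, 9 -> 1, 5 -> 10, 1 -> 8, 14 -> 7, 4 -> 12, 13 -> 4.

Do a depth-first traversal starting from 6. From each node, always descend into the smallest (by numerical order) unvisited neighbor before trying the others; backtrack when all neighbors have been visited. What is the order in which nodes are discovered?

Visit 6
6 → 2
2 → 15
15 → 4
4 → 1
1 → 8
8 → 14
14 → 7
7 → 9
9 → 12
12 → 17
17 → 3
3 → 16
7 → 13
14 → 11
11 → 5
5 → 10

6 -> 2 -> 15 -> 4 -> 1 -> 8 -> 14 -> 7 -> 9 -> 12 -> 17 -> 3 -> 16 -> 13 -> 11 -> 5 -> 10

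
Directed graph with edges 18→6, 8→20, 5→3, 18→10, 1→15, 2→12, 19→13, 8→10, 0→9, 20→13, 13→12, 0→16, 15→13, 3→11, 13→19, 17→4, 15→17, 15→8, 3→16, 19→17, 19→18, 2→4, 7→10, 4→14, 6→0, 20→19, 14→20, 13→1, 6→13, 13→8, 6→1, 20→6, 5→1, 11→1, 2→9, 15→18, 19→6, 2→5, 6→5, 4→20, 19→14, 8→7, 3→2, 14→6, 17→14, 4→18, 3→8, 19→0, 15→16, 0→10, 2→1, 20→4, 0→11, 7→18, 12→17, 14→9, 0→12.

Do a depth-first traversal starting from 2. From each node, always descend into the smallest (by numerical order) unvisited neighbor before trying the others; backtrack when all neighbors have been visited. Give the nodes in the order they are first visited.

2, 1, 15, 8, 7, 10, 18, 6, 0, 9, 11, 12, 17, 4, 14, 20, 13, 19, 16, 5, 3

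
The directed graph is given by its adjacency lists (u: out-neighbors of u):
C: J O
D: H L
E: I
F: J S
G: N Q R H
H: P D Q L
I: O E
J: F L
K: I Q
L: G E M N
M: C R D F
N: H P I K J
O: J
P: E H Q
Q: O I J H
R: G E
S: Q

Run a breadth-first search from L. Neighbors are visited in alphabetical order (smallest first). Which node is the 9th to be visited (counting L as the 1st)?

R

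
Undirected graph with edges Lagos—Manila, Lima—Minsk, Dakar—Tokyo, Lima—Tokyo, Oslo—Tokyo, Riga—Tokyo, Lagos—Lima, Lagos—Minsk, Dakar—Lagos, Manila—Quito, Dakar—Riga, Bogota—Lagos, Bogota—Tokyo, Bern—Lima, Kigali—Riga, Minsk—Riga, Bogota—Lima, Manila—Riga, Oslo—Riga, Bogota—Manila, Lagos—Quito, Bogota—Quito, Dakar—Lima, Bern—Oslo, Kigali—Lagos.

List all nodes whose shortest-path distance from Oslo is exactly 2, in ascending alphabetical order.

Bogota, Dakar, Kigali, Lima, Manila, Minsk

Level 0: Oslo
Level 1: Bern, Riga, Tokyo
Level 2: Bogota, Dakar, Kigali, Lima, Manila, Minsk
Level 3: Lagos, Quito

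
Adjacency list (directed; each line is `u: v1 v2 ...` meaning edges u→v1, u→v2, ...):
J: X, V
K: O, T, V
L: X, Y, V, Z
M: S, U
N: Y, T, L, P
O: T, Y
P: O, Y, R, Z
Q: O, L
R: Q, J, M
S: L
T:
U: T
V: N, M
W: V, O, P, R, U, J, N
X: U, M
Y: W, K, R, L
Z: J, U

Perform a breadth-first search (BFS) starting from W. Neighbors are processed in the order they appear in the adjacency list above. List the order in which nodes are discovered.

W, V, O, P, R, U, J, N, M, T, Y, Z, Q, X, L, S, K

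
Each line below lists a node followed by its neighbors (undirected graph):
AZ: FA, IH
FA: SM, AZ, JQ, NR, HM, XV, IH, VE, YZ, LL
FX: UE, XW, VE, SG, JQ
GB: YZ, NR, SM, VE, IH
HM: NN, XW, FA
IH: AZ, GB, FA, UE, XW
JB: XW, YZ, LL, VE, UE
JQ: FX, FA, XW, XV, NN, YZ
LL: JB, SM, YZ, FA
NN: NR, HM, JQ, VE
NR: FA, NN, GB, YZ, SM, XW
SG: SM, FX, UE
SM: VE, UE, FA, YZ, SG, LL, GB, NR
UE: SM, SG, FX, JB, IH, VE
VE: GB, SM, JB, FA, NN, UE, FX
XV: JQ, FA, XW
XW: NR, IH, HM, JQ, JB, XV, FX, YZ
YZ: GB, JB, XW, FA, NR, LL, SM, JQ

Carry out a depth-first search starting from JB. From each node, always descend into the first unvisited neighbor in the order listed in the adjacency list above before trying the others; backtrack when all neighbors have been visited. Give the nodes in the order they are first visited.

JB, XW, NR, FA, SM, VE, GB, YZ, LL, JQ, FX, UE, SG, IH, AZ, XV, NN, HM

Visit JB
JB → XW
XW → NR
NR → FA
FA → SM
SM → VE
VE → GB
GB → YZ
YZ → LL
YZ → JQ
JQ → FX
FX → UE
UE → SG
UE → IH
IH → AZ
JQ → XV
JQ → NN
NN → HM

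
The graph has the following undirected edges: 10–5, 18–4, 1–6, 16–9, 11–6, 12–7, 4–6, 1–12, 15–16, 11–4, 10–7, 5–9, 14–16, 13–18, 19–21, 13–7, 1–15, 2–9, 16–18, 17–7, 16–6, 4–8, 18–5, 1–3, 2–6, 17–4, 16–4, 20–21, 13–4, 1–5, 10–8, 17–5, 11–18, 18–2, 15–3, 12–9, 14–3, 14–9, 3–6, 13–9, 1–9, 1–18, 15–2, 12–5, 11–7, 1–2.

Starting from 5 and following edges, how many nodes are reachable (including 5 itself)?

BFS from 5 visits: 5, 1, 9, 10, 12, 17, 18, 2, 3, 6, 15, 13, 14, 16, 7, 8, 4, 11
Reachable nodes: 18 of 21 total.

18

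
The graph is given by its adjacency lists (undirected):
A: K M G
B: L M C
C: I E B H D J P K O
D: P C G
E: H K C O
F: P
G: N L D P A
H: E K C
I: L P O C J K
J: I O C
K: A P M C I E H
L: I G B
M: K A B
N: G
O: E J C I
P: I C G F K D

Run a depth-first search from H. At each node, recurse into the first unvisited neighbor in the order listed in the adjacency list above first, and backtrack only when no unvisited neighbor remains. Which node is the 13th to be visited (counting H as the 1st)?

N

Visit H
H → E
E → K
K → A
A → M
M → B
B → L
L → I
I → P
P → C
C → D
D → G
G → N
C → J
J → O
P → F

Visit order: H, E, K, A, M, B, L, I, P, C, D, G, N, J, O, F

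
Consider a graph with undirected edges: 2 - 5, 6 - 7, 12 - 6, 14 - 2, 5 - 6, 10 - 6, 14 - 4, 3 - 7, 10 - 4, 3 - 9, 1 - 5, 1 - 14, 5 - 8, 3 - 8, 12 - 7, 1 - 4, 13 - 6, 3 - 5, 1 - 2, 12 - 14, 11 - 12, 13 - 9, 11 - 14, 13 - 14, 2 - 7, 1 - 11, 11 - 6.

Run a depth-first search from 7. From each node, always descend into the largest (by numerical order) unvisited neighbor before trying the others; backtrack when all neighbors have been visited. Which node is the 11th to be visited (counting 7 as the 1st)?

Visit 7
7 → 12
12 → 14
14 → 13
13 → 9
9 → 3
3 → 8
8 → 5
5 → 6
6 → 11
11 → 1
1 → 4
4 → 10
1 → 2

Visit order: 7, 12, 14, 13, 9, 3, 8, 5, 6, 11, 1, 4, 10, 2

1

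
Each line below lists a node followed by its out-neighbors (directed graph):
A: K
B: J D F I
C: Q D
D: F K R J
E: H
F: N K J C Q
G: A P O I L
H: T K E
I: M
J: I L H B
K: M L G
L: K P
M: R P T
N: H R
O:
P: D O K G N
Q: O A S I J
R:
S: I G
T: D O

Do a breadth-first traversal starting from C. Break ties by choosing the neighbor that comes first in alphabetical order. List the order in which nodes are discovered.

C, D, Q, F, J, K, R, A, I, O, S, N, B, H, L, G, M, E, T, P

Visit C; enqueue D, Q → queue [D, Q]
Visit D; enqueue F, J, K, R → queue [Q, F, J, K, R]
Visit Q; enqueue A, I, O, S → queue [F, J, K, R, A, I, O, S]
Visit F; enqueue N → queue [J, K, R, A, I, O, S, N]
Visit J; enqueue B, H, L → queue [K, R, A, I, O, S, N, B, H, L]
Visit K; enqueue G, M → queue [R, A, I, O, S, N, B, H, L, G, M]
Visit R → queue [A, I, O, S, N, B, H, L, G, M]
Visit A → queue [I, O, S, N, B, H, L, G, M]
Visit I → queue [O, S, N, B, H, L, G, M]
Visit O → queue [S, N, B, H, L, G, M]
Visit S → queue [N, B, H, L, G, M]
Visit N → queue [B, H, L, G, M]
Visit B → queue [H, L, G, M]
Visit H; enqueue E, T → queue [L, G, M, E, T]
Visit L; enqueue P → queue [G, M, E, T, P]
Visit G → queue [M, E, T, P]
Visit M → queue [E, T, P]
Visit E → queue [T, P]
Visit T → queue [P]
Visit P → queue []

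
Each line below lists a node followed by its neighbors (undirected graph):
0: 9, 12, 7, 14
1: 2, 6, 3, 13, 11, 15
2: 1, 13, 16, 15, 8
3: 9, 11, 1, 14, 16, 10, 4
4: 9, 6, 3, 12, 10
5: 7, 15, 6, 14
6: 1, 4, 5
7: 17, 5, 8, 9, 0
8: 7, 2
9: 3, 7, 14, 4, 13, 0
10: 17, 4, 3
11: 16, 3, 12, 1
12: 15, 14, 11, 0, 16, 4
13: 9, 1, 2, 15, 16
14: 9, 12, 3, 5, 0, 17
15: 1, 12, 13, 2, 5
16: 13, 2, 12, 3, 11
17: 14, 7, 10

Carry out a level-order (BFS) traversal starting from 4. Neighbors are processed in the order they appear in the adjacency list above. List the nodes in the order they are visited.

Visit 4; enqueue 9, 6, 3, 12, 10 → queue [9, 6, 3, 12, 10]
Visit 9; enqueue 7, 14, 13, 0 → queue [6, 3, 12, 10, 7, 14, 13, 0]
Visit 6; enqueue 1, 5 → queue [3, 12, 10, 7, 14, 13, 0, 1, 5]
Visit 3; enqueue 11, 16 → queue [12, 10, 7, 14, 13, 0, 1, 5, 11, 16]
Visit 12; enqueue 15 → queue [10, 7, 14, 13, 0, 1, 5, 11, 16, 15]
Visit 10; enqueue 17 → queue [7, 14, 13, 0, 1, 5, 11, 16, 15, 17]
Visit 7; enqueue 8 → queue [14, 13, 0, 1, 5, 11, 16, 15, 17, 8]
Visit 14 → queue [13, 0, 1, 5, 11, 16, 15, 17, 8]
Visit 13; enqueue 2 → queue [0, 1, 5, 11, 16, 15, 17, 8, 2]
Visit 0 → queue [1, 5, 11, 16, 15, 17, 8, 2]
Visit 1 → queue [5, 11, 16, 15, 17, 8, 2]
Visit 5 → queue [11, 16, 15, 17, 8, 2]
Visit 11 → queue [16, 15, 17, 8, 2]
Visit 16 → queue [15, 17, 8, 2]
Visit 15 → queue [17, 8, 2]
Visit 17 → queue [8, 2]
Visit 8 → queue [2]
Visit 2 → queue []

4 → 9 → 6 → 3 → 12 → 10 → 7 → 14 → 13 → 0 → 1 → 5 → 11 → 16 → 15 → 17 → 8 → 2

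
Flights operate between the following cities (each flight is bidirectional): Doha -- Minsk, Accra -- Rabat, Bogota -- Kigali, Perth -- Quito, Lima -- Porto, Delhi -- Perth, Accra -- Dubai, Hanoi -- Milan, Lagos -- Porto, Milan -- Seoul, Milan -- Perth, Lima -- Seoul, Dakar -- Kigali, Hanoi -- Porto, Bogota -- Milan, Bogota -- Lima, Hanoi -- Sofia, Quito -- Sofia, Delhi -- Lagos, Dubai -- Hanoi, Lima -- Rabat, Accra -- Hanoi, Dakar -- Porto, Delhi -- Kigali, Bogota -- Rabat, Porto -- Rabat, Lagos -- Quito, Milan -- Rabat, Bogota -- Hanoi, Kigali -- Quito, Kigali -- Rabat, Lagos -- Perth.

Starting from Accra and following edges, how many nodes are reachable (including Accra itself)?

BFS from Accra visits: Accra, Rabat, Hanoi, Dubai, Porto, Milan, Lima, Kigali, Bogota, Sofia, Lagos, Dakar, Seoul, Perth, Quito, Delhi
Reachable nodes: 16 of 18 total.

16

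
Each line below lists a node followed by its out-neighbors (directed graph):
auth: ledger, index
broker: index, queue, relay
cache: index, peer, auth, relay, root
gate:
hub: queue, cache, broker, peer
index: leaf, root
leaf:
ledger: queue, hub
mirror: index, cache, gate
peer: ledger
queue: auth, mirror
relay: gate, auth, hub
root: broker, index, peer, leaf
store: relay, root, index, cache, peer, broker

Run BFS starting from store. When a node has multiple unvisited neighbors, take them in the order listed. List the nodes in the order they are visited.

store -> relay -> root -> index -> cache -> peer -> broker -> gate -> auth -> hub -> leaf -> ledger -> queue -> mirror

Visit store; enqueue relay, root, index, cache, peer, broker → queue [relay, root, index, cache, peer, broker]
Visit relay; enqueue gate, auth, hub → queue [root, index, cache, peer, broker, gate, auth, hub]
Visit root; enqueue leaf → queue [index, cache, peer, broker, gate, auth, hub, leaf]
Visit index → queue [cache, peer, broker, gate, auth, hub, leaf]
Visit cache → queue [peer, broker, gate, auth, hub, leaf]
Visit peer; enqueue ledger → queue [broker, gate, auth, hub, leaf, ledger]
Visit broker; enqueue queue → queue [gate, auth, hub, leaf, ledger, queue]
Visit gate → queue [auth, hub, leaf, ledger, queue]
Visit auth → queue [hub, leaf, ledger, queue]
Visit hub → queue [leaf, ledger, queue]
Visit leaf → queue [ledger, queue]
Visit ledger → queue [queue]
Visit queue; enqueue mirror → queue [mirror]
Visit mirror → queue []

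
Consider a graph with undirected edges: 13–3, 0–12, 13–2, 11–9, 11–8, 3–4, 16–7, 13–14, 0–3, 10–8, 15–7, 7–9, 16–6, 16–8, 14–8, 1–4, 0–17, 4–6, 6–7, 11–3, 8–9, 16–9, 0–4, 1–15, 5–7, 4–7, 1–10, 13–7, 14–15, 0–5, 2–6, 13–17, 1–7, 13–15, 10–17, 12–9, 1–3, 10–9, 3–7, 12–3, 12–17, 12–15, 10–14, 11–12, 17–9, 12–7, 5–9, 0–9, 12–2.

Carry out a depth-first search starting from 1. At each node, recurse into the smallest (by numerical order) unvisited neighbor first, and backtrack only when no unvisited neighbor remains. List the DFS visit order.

1 3 0 4 6 2 12 7 5 9 8 10 14 13 15 17 11 16

Visit 1
1 → 3
3 → 0
0 → 4
4 → 6
6 → 2
2 → 12
12 → 7
7 → 5
5 → 9
9 → 8
8 → 10
10 → 14
14 → 13
13 → 15
13 → 17
8 → 11
8 → 16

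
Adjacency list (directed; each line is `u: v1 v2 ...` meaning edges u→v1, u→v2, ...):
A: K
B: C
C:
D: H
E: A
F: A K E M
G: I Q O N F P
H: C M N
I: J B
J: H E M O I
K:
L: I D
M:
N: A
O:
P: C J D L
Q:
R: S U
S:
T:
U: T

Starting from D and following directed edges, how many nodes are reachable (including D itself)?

BFS from D visits: D, H, N, M, C, A, K
Reachable nodes: 7 of 21 total.

7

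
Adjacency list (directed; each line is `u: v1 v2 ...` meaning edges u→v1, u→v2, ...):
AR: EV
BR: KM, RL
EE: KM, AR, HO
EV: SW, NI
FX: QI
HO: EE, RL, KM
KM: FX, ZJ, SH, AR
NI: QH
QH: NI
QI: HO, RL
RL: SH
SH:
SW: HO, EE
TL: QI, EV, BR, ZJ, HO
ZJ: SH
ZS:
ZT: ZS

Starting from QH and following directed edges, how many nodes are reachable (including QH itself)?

2

BFS from QH visits: QH, NI
Reachable nodes: 2 of 17 total.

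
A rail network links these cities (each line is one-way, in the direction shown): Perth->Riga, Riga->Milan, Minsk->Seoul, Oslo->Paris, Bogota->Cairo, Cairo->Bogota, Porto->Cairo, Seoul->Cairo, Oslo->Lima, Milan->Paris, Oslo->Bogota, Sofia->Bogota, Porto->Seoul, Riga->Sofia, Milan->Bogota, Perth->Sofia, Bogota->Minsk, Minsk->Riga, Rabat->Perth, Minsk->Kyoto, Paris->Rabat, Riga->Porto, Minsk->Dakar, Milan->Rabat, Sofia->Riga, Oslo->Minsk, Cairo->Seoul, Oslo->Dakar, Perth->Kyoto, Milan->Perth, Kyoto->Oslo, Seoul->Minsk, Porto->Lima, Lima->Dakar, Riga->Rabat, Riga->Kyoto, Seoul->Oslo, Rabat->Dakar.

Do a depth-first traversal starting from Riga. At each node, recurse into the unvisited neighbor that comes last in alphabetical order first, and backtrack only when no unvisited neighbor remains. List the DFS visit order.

Visit Riga
Riga → Sofia
Sofia → Bogota
Bogota → Minsk
Minsk → Seoul
Seoul → Oslo
Oslo → Paris
Paris → Rabat
Rabat → Perth
Perth → Kyoto
Rabat → Dakar
Oslo → Lima
Seoul → Cairo
Riga → Porto
Riga → Milan

Riga, Sofia, Bogota, Minsk, Seoul, Oslo, Paris, Rabat, Perth, Kyoto, Dakar, Lima, Cairo, Porto, Milan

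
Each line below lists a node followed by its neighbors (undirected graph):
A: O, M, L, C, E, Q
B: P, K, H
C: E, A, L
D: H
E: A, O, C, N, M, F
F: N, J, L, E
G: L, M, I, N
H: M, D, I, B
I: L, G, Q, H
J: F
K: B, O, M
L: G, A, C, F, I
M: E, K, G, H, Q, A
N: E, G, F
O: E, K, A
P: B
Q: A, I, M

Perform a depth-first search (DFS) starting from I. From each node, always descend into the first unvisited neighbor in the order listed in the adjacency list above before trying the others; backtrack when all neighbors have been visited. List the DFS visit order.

I, L, G, M, E, A, O, K, B, P, H, D, C, Q, N, F, J

Visit I
I → L
L → G
G → M
M → E
E → A
A → O
O → K
K → B
B → P
B → H
H → D
A → C
A → Q
E → N
N → F
F → J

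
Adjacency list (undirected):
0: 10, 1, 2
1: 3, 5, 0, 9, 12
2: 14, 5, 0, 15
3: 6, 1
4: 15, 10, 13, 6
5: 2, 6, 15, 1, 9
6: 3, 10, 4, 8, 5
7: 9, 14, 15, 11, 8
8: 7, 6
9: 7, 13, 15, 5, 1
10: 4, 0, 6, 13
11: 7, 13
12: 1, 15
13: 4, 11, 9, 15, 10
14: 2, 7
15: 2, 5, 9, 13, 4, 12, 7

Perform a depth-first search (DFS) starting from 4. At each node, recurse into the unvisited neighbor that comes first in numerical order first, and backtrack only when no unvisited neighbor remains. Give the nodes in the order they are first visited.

Visit 4
4 → 6
6 → 3
3 → 1
1 → 0
0 → 2
2 → 5
5 → 9
9 → 7
7 → 8
7 → 11
11 → 13
13 → 10
13 → 15
15 → 12
7 → 14

4 → 6 → 3 → 1 → 0 → 2 → 5 → 9 → 7 → 8 → 11 → 13 → 10 → 15 → 12 → 14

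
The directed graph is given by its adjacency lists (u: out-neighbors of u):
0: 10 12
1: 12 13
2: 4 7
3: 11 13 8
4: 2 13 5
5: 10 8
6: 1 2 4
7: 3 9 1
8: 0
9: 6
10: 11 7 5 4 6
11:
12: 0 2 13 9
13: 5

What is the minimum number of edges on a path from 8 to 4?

3

Level 0: 8
Level 1: 0
Level 2: 10, 12
Level 3: 2, 4, 5, 6, 7, 9, 11, 13
Level 4: 1, 3
4 first appears at level 3.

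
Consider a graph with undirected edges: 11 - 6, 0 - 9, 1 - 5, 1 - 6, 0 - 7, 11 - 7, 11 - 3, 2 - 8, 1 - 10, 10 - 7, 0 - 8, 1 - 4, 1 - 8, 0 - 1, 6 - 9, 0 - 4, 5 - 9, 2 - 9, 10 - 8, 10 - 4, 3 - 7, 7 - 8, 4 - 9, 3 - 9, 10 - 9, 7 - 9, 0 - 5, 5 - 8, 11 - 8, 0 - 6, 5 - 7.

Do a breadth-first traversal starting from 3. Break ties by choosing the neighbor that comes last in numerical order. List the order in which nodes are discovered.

Visit 3; enqueue 11, 9, 7 → queue [11, 9, 7]
Visit 11; enqueue 8, 6 → queue [9, 7, 8, 6]
Visit 9; enqueue 10, 5, 4, 2, 0 → queue [7, 8, 6, 10, 5, 4, 2, 0]
Visit 7 → queue [8, 6, 10, 5, 4, 2, 0]
Visit 8; enqueue 1 → queue [6, 10, 5, 4, 2, 0, 1]
Visit 6 → queue [10, 5, 4, 2, 0, 1]
Visit 10 → queue [5, 4, 2, 0, 1]
Visit 5 → queue [4, 2, 0, 1]
Visit 4 → queue [2, 0, 1]
Visit 2 → queue [0, 1]
Visit 0 → queue [1]
Visit 1 → queue []

3 -> 11 -> 9 -> 7 -> 8 -> 6 -> 10 -> 5 -> 4 -> 2 -> 0 -> 1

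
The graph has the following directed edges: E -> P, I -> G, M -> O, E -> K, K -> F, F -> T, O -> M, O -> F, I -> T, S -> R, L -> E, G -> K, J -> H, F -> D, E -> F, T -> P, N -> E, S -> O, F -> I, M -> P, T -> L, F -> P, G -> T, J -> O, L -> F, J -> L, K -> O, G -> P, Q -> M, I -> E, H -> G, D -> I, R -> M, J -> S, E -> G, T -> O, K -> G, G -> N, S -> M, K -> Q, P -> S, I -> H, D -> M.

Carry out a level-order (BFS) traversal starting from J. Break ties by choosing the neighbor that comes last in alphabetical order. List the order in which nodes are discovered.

J -> S -> O -> L -> H -> R -> M -> F -> E -> G -> P -> T -> I -> D -> K -> N -> Q

Visit J; enqueue S, O, L, H → queue [S, O, L, H]
Visit S; enqueue R, M → queue [O, L, H, R, M]
Visit O; enqueue F → queue [L, H, R, M, F]
Visit L; enqueue E → queue [H, R, M, F, E]
Visit H; enqueue G → queue [R, M, F, E, G]
Visit R → queue [M, F, E, G]
Visit M; enqueue P → queue [F, E, G, P]
Visit F; enqueue T, I, D → queue [E, G, P, T, I, D]
Visit E; enqueue K → queue [G, P, T, I, D, K]
Visit G; enqueue N → queue [P, T, I, D, K, N]
Visit P → queue [T, I, D, K, N]
Visit T → queue [I, D, K, N]
Visit I → queue [D, K, N]
Visit D → queue [K, N]
Visit K; enqueue Q → queue [N, Q]
Visit N → queue [Q]
Visit Q → queue []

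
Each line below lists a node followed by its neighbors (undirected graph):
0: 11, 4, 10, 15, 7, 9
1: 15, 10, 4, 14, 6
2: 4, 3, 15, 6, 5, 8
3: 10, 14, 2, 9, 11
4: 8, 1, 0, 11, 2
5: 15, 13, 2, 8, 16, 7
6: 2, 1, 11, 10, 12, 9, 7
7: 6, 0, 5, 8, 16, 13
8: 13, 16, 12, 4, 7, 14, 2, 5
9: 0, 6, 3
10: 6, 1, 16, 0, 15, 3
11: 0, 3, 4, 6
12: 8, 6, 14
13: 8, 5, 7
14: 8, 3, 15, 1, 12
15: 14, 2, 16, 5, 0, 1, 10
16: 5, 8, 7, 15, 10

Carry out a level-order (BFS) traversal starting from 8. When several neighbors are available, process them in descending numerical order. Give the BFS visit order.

Visit 8; enqueue 16, 14, 13, 12, 7, 5, 4, 2 → queue [16, 14, 13, 12, 7, 5, 4, 2]
Visit 16; enqueue 15, 10 → queue [14, 13, 12, 7, 5, 4, 2, 15, 10]
Visit 14; enqueue 3, 1 → queue [13, 12, 7, 5, 4, 2, 15, 10, 3, 1]
Visit 13 → queue [12, 7, 5, 4, 2, 15, 10, 3, 1]
Visit 12; enqueue 6 → queue [7, 5, 4, 2, 15, 10, 3, 1, 6]
Visit 7; enqueue 0 → queue [5, 4, 2, 15, 10, 3, 1, 6, 0]
Visit 5 → queue [4, 2, 15, 10, 3, 1, 6, 0]
Visit 4; enqueue 11 → queue [2, 15, 10, 3, 1, 6, 0, 11]
Visit 2 → queue [15, 10, 3, 1, 6, 0, 11]
Visit 15 → queue [10, 3, 1, 6, 0, 11]
Visit 10 → queue [3, 1, 6, 0, 11]
Visit 3; enqueue 9 → queue [1, 6, 0, 11, 9]
Visit 1 → queue [6, 0, 11, 9]
Visit 6 → queue [0, 11, 9]
Visit 0 → queue [11, 9]
Visit 11 → queue [9]
Visit 9 → queue []

8 16 14 13 12 7 5 4 2 15 10 3 1 6 0 11 9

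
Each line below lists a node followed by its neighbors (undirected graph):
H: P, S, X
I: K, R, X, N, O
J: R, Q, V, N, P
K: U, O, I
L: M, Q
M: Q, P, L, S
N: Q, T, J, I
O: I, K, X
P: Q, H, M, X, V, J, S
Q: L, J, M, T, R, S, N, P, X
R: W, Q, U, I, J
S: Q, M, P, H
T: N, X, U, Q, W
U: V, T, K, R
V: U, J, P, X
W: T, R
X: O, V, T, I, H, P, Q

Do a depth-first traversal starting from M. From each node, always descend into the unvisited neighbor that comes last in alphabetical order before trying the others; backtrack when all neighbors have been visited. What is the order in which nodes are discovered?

Visit M
M → S
S → Q
Q → X
X → V
V → U
U → T
T → W
W → R
R → J
J → P
P → H
J → N
N → I
I → O
O → K
Q → L

M, S, Q, X, V, U, T, W, R, J, P, H, N, I, O, K, L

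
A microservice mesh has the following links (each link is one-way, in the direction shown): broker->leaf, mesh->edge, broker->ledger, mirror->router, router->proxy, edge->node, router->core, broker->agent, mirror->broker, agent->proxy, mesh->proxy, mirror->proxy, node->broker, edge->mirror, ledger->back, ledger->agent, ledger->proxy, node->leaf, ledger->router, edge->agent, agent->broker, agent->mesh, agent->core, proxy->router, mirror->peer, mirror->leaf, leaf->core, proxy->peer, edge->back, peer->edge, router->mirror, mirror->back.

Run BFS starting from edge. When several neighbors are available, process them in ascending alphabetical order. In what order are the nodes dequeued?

edge, agent, back, mirror, node, broker, core, mesh, proxy, leaf, peer, router, ledger

Visit edge; enqueue agent, back, mirror, node → queue [agent, back, mirror, node]
Visit agent; enqueue broker, core, mesh, proxy → queue [back, mirror, node, broker, core, mesh, proxy]
Visit back → queue [mirror, node, broker, core, mesh, proxy]
Visit mirror; enqueue leaf, peer, router → queue [node, broker, core, mesh, proxy, leaf, peer, router]
Visit node → queue [broker, core, mesh, proxy, leaf, peer, router]
Visit broker; enqueue ledger → queue [core, mesh, proxy, leaf, peer, router, ledger]
Visit core → queue [mesh, proxy, leaf, peer, router, ledger]
Visit mesh → queue [proxy, leaf, peer, router, ledger]
Visit proxy → queue [leaf, peer, router, ledger]
Visit leaf → queue [peer, router, ledger]
Visit peer → queue [router, ledger]
Visit router → queue [ledger]
Visit ledger → queue []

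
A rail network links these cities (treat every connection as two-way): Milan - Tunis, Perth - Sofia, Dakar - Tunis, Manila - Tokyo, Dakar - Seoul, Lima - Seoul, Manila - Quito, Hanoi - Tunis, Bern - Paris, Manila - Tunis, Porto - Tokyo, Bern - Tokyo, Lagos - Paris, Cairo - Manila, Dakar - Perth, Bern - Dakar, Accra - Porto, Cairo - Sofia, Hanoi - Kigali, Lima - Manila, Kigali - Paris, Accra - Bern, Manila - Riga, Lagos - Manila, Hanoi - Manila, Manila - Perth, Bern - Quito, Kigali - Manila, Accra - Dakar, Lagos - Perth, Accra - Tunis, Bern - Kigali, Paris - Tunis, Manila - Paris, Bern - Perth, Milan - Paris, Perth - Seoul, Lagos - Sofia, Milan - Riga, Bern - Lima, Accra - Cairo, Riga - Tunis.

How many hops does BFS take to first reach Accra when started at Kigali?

2

Level 0: Kigali
Level 1: Bern, Hanoi, Manila, Paris
Level 2: Accra, Cairo, Dakar, Lagos, Lima, Milan, Perth, Quito, Riga, Tokyo, Tunis
Level 3: Porto, Seoul, Sofia
Accra first appears at level 2.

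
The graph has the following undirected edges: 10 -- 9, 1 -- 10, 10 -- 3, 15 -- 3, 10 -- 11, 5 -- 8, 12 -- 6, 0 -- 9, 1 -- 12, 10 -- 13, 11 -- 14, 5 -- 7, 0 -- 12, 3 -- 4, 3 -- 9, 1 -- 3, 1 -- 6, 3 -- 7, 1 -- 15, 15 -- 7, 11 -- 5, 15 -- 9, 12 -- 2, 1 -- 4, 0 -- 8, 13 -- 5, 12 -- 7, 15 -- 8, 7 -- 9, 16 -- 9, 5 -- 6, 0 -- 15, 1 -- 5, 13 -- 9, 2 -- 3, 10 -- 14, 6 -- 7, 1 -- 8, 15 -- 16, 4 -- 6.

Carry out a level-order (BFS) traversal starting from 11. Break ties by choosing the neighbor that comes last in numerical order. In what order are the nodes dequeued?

Visit 11; enqueue 14, 10, 5 → queue [14, 10, 5]
Visit 14 → queue [10, 5]
Visit 10; enqueue 13, 9, 3, 1 → queue [5, 13, 9, 3, 1]
Visit 5; enqueue 8, 7, 6 → queue [13, 9, 3, 1, 8, 7, 6]
Visit 13 → queue [9, 3, 1, 8, 7, 6]
Visit 9; enqueue 16, 15, 0 → queue [3, 1, 8, 7, 6, 16, 15, 0]
Visit 3; enqueue 4, 2 → queue [1, 8, 7, 6, 16, 15, 0, 4, 2]
Visit 1; enqueue 12 → queue [8, 7, 6, 16, 15, 0, 4, 2, 12]
Visit 8 → queue [7, 6, 16, 15, 0, 4, 2, 12]
Visit 7 → queue [6, 16, 15, 0, 4, 2, 12]
Visit 6 → queue [16, 15, 0, 4, 2, 12]
Visit 16 → queue [15, 0, 4, 2, 12]
Visit 15 → queue [0, 4, 2, 12]
Visit 0 → queue [4, 2, 12]
Visit 4 → queue [2, 12]
Visit 2 → queue [12]
Visit 12 → queue []

11, 14, 10, 5, 13, 9, 3, 1, 8, 7, 6, 16, 15, 0, 4, 2, 12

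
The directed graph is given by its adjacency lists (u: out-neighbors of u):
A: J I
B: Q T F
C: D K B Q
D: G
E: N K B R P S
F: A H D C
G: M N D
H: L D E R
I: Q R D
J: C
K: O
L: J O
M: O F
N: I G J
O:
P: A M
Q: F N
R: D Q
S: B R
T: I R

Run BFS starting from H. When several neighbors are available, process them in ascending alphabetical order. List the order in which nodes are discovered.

H, D, E, L, R, G, B, K, N, P, S, J, O, Q, M, F, T, I, A, C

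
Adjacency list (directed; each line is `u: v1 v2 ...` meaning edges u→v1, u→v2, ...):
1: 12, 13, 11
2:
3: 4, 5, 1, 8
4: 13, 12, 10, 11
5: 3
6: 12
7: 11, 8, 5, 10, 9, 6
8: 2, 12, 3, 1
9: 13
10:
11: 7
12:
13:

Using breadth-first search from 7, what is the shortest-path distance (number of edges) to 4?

Level 0: 7
Level 1: 5, 6, 8, 9, 10, 11
Level 2: 1, 2, 3, 12, 13
Level 3: 4
4 first appears at level 3.

3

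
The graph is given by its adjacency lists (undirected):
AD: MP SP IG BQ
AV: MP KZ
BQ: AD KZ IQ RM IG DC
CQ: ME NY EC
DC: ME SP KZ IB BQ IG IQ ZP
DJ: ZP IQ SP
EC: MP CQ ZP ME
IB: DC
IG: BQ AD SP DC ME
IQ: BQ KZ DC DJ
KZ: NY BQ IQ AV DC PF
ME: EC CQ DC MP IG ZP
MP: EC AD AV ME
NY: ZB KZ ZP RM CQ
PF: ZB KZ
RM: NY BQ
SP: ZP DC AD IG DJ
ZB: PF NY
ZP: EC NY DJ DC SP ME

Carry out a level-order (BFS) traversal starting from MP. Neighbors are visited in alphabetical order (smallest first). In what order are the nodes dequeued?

Visit MP; enqueue AD, AV, EC, ME → queue [AD, AV, EC, ME]
Visit AD; enqueue BQ, IG, SP → queue [AV, EC, ME, BQ, IG, SP]
Visit AV; enqueue KZ → queue [EC, ME, BQ, IG, SP, KZ]
Visit EC; enqueue CQ, ZP → queue [ME, BQ, IG, SP, KZ, CQ, ZP]
Visit ME; enqueue DC → queue [BQ, IG, SP, KZ, CQ, ZP, DC]
Visit BQ; enqueue IQ, RM → queue [IG, SP, KZ, CQ, ZP, DC, IQ, RM]
Visit IG → queue [SP, KZ, CQ, ZP, DC, IQ, RM]
Visit SP; enqueue DJ → queue [KZ, CQ, ZP, DC, IQ, RM, DJ]
Visit KZ; enqueue NY, PF → queue [CQ, ZP, DC, IQ, RM, DJ, NY, PF]
Visit CQ → queue [ZP, DC, IQ, RM, DJ, NY, PF]
Visit ZP → queue [DC, IQ, RM, DJ, NY, PF]
Visit DC; enqueue IB → queue [IQ, RM, DJ, NY, PF, IB]
Visit IQ → queue [RM, DJ, NY, PF, IB]
Visit RM → queue [DJ, NY, PF, IB]
Visit DJ → queue [NY, PF, IB]
Visit NY; enqueue ZB → queue [PF, IB, ZB]
Visit PF → queue [IB, ZB]
Visit IB → queue [ZB]
Visit ZB → queue []

MP, AD, AV, EC, ME, BQ, IG, SP, KZ, CQ, ZP, DC, IQ, RM, DJ, NY, PF, IB, ZB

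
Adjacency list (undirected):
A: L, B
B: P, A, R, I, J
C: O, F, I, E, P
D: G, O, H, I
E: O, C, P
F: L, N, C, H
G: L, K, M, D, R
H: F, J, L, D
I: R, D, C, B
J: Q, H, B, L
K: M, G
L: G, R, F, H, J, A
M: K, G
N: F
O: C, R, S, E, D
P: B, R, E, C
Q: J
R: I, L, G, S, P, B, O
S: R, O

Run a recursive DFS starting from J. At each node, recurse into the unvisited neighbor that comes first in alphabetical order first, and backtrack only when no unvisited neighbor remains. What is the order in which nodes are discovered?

J B A L F C E O D G K M R I P S H N Q

Visit J
J → B
B → A
A → L
L → F
F → C
C → E
E → O
O → D
D → G
G → K
K → M
G → R
R → I
R → P
R → S
D → H
F → N
J → Q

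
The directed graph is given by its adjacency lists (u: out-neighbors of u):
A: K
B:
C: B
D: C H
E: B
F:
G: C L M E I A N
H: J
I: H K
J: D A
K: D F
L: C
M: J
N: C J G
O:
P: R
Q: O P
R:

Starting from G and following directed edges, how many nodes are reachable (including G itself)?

BFS from G visits: G, C, L, M, E, I, A, N, B, J, H, K, D, F
Reachable nodes: 14 of 18 total.

14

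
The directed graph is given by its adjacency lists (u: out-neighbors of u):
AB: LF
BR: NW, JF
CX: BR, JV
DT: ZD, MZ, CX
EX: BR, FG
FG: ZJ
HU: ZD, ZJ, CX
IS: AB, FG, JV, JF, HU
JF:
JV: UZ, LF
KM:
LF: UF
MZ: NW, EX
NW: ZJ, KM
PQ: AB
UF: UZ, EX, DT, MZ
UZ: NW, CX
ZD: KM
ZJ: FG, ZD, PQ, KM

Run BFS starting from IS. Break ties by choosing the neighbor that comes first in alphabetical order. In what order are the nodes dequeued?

Visit IS; enqueue AB, FG, HU, JF, JV → queue [AB, FG, HU, JF, JV]
Visit AB; enqueue LF → queue [FG, HU, JF, JV, LF]
Visit FG; enqueue ZJ → queue [HU, JF, JV, LF, ZJ]
Visit HU; enqueue CX, ZD → queue [JF, JV, LF, ZJ, CX, ZD]
Visit JF → queue [JV, LF, ZJ, CX, ZD]
Visit JV; enqueue UZ → queue [LF, ZJ, CX, ZD, UZ]
Visit LF; enqueue UF → queue [ZJ, CX, ZD, UZ, UF]
Visit ZJ; enqueue KM, PQ → queue [CX, ZD, UZ, UF, KM, PQ]
Visit CX; enqueue BR → queue [ZD, UZ, UF, KM, PQ, BR]
Visit ZD → queue [UZ, UF, KM, PQ, BR]
Visit UZ; enqueue NW → queue [UF, KM, PQ, BR, NW]
Visit UF; enqueue DT, EX, MZ → queue [KM, PQ, BR, NW, DT, EX, MZ]
Visit KM → queue [PQ, BR, NW, DT, EX, MZ]
Visit PQ → queue [BR, NW, DT, EX, MZ]
Visit BR → queue [NW, DT, EX, MZ]
Visit NW → queue [DT, EX, MZ]
Visit DT → queue [EX, MZ]
Visit EX → queue [MZ]
Visit MZ → queue []

IS AB FG HU JF JV LF ZJ CX ZD UZ UF KM PQ BR NW DT EX MZ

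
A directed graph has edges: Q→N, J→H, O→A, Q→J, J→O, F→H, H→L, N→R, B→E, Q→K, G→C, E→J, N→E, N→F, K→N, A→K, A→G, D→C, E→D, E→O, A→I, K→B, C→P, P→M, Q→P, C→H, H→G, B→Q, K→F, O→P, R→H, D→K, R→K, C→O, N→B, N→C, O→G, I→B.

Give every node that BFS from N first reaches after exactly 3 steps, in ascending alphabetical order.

Level 0: N
Level 1: B, C, E, F, R
Level 2: D, H, J, K, O, P, Q
Level 3: A, G, L, M
Level 4: I

A, G, L, M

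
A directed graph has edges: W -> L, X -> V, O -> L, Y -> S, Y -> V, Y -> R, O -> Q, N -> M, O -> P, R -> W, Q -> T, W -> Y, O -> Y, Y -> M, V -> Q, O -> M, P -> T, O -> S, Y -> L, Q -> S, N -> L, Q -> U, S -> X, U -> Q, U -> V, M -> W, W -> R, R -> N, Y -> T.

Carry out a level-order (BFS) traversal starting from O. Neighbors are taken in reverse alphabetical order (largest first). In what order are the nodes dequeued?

O -> Y -> S -> Q -> P -> M -> L -> V -> T -> R -> X -> U -> W -> N

Visit O; enqueue Y, S, Q, P, M, L → queue [Y, S, Q, P, M, L]
Visit Y; enqueue V, T, R → queue [S, Q, P, M, L, V, T, R]
Visit S; enqueue X → queue [Q, P, M, L, V, T, R, X]
Visit Q; enqueue U → queue [P, M, L, V, T, R, X, U]
Visit P → queue [M, L, V, T, R, X, U]
Visit M; enqueue W → queue [L, V, T, R, X, U, W]
Visit L → queue [V, T, R, X, U, W]
Visit V → queue [T, R, X, U, W]
Visit T → queue [R, X, U, W]
Visit R; enqueue N → queue [X, U, W, N]
Visit X → queue [U, W, N]
Visit U → queue [W, N]
Visit W → queue [N]
Visit N → queue []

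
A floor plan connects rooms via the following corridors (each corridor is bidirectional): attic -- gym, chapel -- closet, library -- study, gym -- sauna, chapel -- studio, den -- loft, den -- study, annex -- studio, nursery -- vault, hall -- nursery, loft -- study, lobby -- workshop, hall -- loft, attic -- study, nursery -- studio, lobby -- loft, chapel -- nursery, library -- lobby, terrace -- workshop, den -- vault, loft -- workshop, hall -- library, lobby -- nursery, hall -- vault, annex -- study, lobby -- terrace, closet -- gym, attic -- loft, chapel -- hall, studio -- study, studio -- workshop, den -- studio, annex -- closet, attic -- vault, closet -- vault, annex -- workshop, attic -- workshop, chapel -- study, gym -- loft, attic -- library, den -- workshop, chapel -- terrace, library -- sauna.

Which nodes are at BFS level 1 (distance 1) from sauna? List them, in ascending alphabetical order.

gym, library

Level 0: sauna
Level 1: gym, library
Level 2: attic, closet, hall, lobby, loft, study
Level 3: annex, chapel, den, nursery, studio, terrace, vault, workshop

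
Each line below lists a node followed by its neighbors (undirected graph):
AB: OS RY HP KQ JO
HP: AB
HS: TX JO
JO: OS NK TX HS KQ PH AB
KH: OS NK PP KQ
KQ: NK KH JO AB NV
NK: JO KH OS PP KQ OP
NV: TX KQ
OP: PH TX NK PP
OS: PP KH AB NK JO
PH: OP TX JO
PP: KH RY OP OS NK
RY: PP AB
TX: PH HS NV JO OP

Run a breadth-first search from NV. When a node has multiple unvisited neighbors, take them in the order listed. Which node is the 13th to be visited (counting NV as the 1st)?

RY

Visit NV; enqueue TX, KQ → queue [TX, KQ]
Visit TX; enqueue PH, HS, JO, OP → queue [KQ, PH, HS, JO, OP]
Visit KQ; enqueue NK, KH, AB → queue [PH, HS, JO, OP, NK, KH, AB]
Visit PH → queue [HS, JO, OP, NK, KH, AB]
Visit HS → queue [JO, OP, NK, KH, AB]
Visit JO; enqueue OS → queue [OP, NK, KH, AB, OS]
Visit OP; enqueue PP → queue [NK, KH, AB, OS, PP]
Visit NK → queue [KH, AB, OS, PP]
Visit KH → queue [AB, OS, PP]
Visit AB; enqueue RY, HP → queue [OS, PP, RY, HP]
Visit OS → queue [PP, RY, HP]
Visit PP → queue [RY, HP]
Visit RY → queue [HP]
Visit HP → queue []

Visit order: NV, TX, KQ, PH, HS, JO, OP, NK, KH, AB, OS, PP, RY, HP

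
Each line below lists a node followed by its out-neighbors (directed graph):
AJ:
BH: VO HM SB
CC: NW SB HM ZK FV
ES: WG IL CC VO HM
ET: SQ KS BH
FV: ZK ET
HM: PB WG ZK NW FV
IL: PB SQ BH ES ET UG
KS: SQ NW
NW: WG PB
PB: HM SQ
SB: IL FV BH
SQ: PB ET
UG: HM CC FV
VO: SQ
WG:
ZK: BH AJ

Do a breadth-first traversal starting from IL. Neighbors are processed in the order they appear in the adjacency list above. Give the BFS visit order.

Visit IL; enqueue PB, SQ, BH, ES, ET, UG → queue [PB, SQ, BH, ES, ET, UG]
Visit PB; enqueue HM → queue [SQ, BH, ES, ET, UG, HM]
Visit SQ → queue [BH, ES, ET, UG, HM]
Visit BH; enqueue VO, SB → queue [ES, ET, UG, HM, VO, SB]
Visit ES; enqueue WG, CC → queue [ET, UG, HM, VO, SB, WG, CC]
Visit ET; enqueue KS → queue [UG, HM, VO, SB, WG, CC, KS]
Visit UG; enqueue FV → queue [HM, VO, SB, WG, CC, KS, FV]
Visit HM; enqueue ZK, NW → queue [VO, SB, WG, CC, KS, FV, ZK, NW]
Visit VO → queue [SB, WG, CC, KS, FV, ZK, NW]
Visit SB → queue [WG, CC, KS, FV, ZK, NW]
Visit WG → queue [CC, KS, FV, ZK, NW]
Visit CC → queue [KS, FV, ZK, NW]
Visit KS → queue [FV, ZK, NW]
Visit FV → queue [ZK, NW]
Visit ZK; enqueue AJ → queue [NW, AJ]
Visit NW → queue [AJ]
Visit AJ → queue []

IL, PB, SQ, BH, ES, ET, UG, HM, VO, SB, WG, CC, KS, FV, ZK, NW, AJ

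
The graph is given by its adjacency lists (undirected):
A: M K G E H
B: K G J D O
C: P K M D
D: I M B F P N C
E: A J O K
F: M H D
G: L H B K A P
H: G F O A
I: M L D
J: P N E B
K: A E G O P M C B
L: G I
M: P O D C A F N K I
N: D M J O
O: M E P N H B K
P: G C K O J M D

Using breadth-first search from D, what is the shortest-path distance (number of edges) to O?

2

Level 0: D
Level 1: B, C, F, I, M, N, P
Level 2: A, G, H, J, K, L, O
Level 3: E
O first appears at level 2.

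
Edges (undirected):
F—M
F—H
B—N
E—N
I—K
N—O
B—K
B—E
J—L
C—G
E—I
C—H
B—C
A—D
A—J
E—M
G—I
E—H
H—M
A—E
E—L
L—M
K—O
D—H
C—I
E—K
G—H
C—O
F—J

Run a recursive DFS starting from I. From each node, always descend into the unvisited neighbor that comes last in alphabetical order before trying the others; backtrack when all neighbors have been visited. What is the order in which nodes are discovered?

I, K, O, N, E, M, L, J, F, H, G, C, B, D, A

Visit I
I → K
K → O
O → N
N → E
E → M
M → L
L → J
J → F
F → H
H → G
G → C
C → B
H → D
D → A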